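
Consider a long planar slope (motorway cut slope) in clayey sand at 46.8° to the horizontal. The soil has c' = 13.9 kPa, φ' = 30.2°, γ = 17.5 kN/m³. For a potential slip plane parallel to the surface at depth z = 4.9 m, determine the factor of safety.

FS = 0.87

For an infinite slope with a slip plane parallel to the surface (no pore pressure): FS = [c' + γz cos²β tanφ'] / [γz sinβ cosβ].
γz = 17.5·4.9 = 85.75 kN/m²
Numerator = 13.9 + 85.75·cos²46.8°·tan30.2° = 13.9 + 85.75·0.4686·0.5820 = 37.287 kPa
Denominator = 85.75·sin46.8°·cos46.8° = 85.75·0.7290·0.6845 = 42.790 kPa
FS = 37.287 / 42.790 = 0.871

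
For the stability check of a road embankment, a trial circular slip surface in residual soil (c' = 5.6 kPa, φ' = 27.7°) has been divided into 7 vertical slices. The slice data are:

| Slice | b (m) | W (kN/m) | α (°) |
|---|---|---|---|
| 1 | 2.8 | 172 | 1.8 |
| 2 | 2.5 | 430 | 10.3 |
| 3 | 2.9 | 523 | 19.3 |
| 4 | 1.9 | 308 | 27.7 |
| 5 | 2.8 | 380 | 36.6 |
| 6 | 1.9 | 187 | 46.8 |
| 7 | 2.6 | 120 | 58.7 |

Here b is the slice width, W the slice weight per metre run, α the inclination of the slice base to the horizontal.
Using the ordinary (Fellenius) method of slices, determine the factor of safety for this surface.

Ordinary method of slices: FS = Σ[c'·Δl_i + (W_i cosα_i)·tanφ'] / Σ W_i sinα_i, with Δl_i = b_i / cosα_i.
Slice 1: Δl = 2.8/cos1.8° = 2.801 m; N'_1 = 172·cos1.8° = 171.9; c'Δl = 15.69; W sinα = 5.4
Slice 2: Δl = 2.5/cos10.3° = 2.541 m; N'_2 = 430·cos10.3° = 423.1; c'Δl = 14.23; W sinα = 76.9
Slice 3: Δl = 2.9/cos19.3° = 3.073 m; N'_3 = 523·cos19.3° = 493.6; c'Δl = 17.21; W sinα = 172.9
Slice 4: Δl = 1.9/cos27.7° = 2.146 m; N'_4 = 308·cos27.7° = 272.7; c'Δl = 12.02; W sinα = 143.2
Slice 5: Δl = 2.8/cos36.6° = 3.488 m; N'_5 = 380·cos36.6° = 305.1; c'Δl = 19.53; W sinα = 226.6
Slice 6: Δl = 1.9/cos46.8° = 2.776 m; N'_6 = 187·cos46.8° = 128.0; c'Δl = 15.54; W sinα = 136.3
Slice 7: Δl = 2.6/cos58.7° = 5.005 m; N'_7 = 120·cos58.7° = 62.3; c'Δl = 28.03; W sinα = 102.5
Σc'Δl = 122.2 kN/m; ΣN' = 1856.7 kN/m; ΣW sinα = 863.7 kN/m
Resisting = 122.2 + 1856.7·tan27.7° = 122.2 + 974.8 = 1097.0 kN/m
FS = 1097.0 / 863.7 = 1.270

FS = 1.27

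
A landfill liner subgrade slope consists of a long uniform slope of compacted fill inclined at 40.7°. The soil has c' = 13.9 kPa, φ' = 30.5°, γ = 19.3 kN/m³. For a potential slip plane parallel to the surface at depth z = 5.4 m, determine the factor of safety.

For an infinite slope with a slip plane parallel to the surface (no pore pressure): FS = [c' + γz cos²β tanφ'] / [γz sinβ cosβ].
γz = 19.3·5.4 = 104.22 kN/m²
Numerator = 13.9 + 104.22·cos²40.7°·tan30.5° = 13.9 + 104.22·0.5748·0.5890 = 49.185 kPa
Denominator = 104.22·sin40.7°·cos40.7° = 104.22·0.6521·0.7581 = 51.524 kPa
FS = 49.185 / 51.524 = 0.955

FS = 0.95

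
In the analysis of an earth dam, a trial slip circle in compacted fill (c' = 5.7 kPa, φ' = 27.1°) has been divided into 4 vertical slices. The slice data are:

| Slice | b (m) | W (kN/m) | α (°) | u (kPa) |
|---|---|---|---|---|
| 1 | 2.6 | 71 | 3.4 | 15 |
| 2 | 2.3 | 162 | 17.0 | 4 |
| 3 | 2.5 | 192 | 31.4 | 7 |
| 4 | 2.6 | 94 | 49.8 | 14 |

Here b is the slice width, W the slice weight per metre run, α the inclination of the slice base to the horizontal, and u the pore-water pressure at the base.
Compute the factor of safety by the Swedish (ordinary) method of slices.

FS = 1.05

Ordinary method of slices: FS = Σ[c'·Δl_i + (W_i cosα_i − u_i·Δl_i)·tanφ'] / Σ W_i sinα_i, with Δl_i = b_i / cosα_i.
Slice 1: Δl = 2.6/cos3.4° = 2.605 m; N'_1 = 71·cos3.4° − 15·2.605 = 31.8; c'Δl = 14.85; W sinα = 4.2
Slice 2: Δl = 2.3/cos17.0° = 2.405 m; N'_2 = 162·cos17.0° − 4·2.405 = 145.3; c'Δl = 13.71; W sinα = 47.4
Slice 3: Δl = 2.5/cos31.4° = 2.929 m; N'_3 = 192·cos31.4° − 7·2.929 = 143.4; c'Δl = 16.69; W sinα = 100.0
Slice 4: Δl = 2.6/cos49.8° = 4.028 m; N'_4 = 94·cos49.8° − 14·4.028 = 4.3; c'Δl = 22.96; W sinα = 71.8
Σc'Δl = 68.2 kN/m; ΣN' = 324.8 kN/m; ΣW sinα = 223.4 kN/m
Resisting = 68.2 + 324.8·tan27.1° = 68.2 + 166.2 = 234.4 kN/m
FS = 234.4 / 223.4 = 1.049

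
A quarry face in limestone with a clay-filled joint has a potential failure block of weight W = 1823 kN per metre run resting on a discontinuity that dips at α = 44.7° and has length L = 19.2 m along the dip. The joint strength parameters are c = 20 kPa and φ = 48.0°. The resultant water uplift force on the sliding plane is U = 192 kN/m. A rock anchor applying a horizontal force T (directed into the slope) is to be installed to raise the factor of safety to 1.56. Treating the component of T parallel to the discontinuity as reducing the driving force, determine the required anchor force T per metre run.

Resolving forces along and normal to the sliding plane, with the horizontal anchor force T adding T·sinα to the effective normal force and T·cosα acting up the plane against the driving force:
FS = [cL + (W cosα − U + T sinα) tanφ] / [W sinα − T cosα]
Without the anchor: N' = 1103.8 kN/m, driving T_d = 1282.3 kN/m, resisting R = 20·19.2 + 1103.8·tan48.0° = 1609.9 kN/m, FS = 1.26.
Setting FS = 1.56 and solving for T:
1.56·(1282.3 − T cos44.7°) = 1609.9 + T sin44.7°·tan48.0°
T·(sin44.7°·tan48.0° + 1.56·cos44.7°) = 1.56·1282.3 − 1609.9
T·(0.7034·1.1106 + 1.56·0.7108) = 2000.4 − 1609.9 = 390.5
T·1.8900 = 390.5
T = 206.6 kN/m

T = 207 kN/m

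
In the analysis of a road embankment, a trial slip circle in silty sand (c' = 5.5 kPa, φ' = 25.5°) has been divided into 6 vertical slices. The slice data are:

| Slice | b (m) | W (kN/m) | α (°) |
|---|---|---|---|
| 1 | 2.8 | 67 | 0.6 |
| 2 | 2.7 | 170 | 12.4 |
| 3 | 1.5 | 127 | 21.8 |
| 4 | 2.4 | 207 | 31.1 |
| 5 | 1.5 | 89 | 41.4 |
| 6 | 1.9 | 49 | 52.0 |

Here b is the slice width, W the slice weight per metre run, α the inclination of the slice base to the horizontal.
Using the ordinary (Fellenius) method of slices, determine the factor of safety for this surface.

FS = 1.32

Ordinary method of slices: FS = Σ[c'·Δl_i + (W_i cosα_i)·tanφ'] / Σ W_i sinα_i, with Δl_i = b_i / cosα_i.
Slice 1: Δl = 2.8/cos0.6° = 2.800 m; N'_1 = 67·cos0.6° = 67.0; c'Δl = 15.40; W sinα = 0.7
Slice 2: Δl = 2.7/cos12.4° = 2.764 m; N'_2 = 170·cos12.4° = 166.0; c'Δl = 15.20; W sinα = 36.5
Slice 3: Δl = 1.5/cos21.8° = 1.616 m; N'_3 = 127·cos21.8° = 117.9; c'Δl = 8.89; W sinα = 47.2
Slice 4: Δl = 2.4/cos31.1° = 2.803 m; N'_4 = 207·cos31.1° = 177.2; c'Δl = 15.42; W sinα = 106.9
Slice 5: Δl = 1.5/cos41.4° = 2.000 m; N'_5 = 89·cos41.4° = 66.8; c'Δl = 11.00; W sinα = 58.9
Slice 6: Δl = 1.9/cos52.0° = 3.086 m; N'_6 = 49·cos52.0° = 30.2; c'Δl = 16.97; W sinα = 38.6
Σc'Δl = 82.9 kN/m; ΣN' = 625.1 kN/m; ΣW sinα = 288.8 kN/m
Resisting = 82.9 + 625.1·tan25.5° = 82.9 + 298.2 = 381.0 kN/m
FS = 381.0 / 288.8 = 1.320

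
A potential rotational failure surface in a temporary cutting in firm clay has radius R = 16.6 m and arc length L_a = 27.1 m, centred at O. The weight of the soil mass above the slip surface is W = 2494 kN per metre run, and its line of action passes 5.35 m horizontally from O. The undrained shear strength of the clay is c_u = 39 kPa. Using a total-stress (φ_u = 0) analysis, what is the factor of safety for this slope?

FS = 1.31

Taking moments about the centre O, the resisting moment is provided by the undrained shear strength acting along the arc:
M_R = c_u·L_a·R = 39·27.10·16.6 = 17544.5 kN·m/m
M_D = W·d = 2494·5.35 = 13342.9 kN·m/m
FS = M_R / M_D = 17544.5 / 13342.9 = 1.315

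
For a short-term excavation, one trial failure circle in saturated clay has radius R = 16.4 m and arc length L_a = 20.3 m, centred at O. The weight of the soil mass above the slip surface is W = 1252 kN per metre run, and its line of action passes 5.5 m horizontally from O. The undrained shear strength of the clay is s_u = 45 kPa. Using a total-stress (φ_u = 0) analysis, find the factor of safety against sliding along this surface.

Taking moments about the centre O, the resisting moment is provided by the undrained shear strength acting along the arc:
M_R = s_u·L_a·R = 45·20.30·16.4 = 14981.4 kN·m/m
M_D = W·d = 1252·5.5 = 6886.0 kN·m/m
FS = M_R / M_D = 14981.4 / 6886.0 = 2.176

FS = 2.18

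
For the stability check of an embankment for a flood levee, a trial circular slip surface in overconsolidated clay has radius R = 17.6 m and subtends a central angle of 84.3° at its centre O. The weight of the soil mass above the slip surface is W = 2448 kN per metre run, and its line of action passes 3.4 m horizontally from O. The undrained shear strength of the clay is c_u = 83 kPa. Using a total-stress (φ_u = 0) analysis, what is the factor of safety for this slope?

Taking moments about the centre O, the resisting moment is provided by the undrained shear strength acting along the arc:
Arc length L_a = R·θ = 17.6·(84.3°·π/180) = 17.6·1.4713 = 25.90 m
M_R = c_u·L_a·R = 83·25.90·17.6 = 37827.6 kN·m/m
M_D = W·d = 2448·3.4 = 8323.2 kN·m/m
FS = M_R / M_D = 37827.6 / 8323.2 = 4.545

FS = 4.54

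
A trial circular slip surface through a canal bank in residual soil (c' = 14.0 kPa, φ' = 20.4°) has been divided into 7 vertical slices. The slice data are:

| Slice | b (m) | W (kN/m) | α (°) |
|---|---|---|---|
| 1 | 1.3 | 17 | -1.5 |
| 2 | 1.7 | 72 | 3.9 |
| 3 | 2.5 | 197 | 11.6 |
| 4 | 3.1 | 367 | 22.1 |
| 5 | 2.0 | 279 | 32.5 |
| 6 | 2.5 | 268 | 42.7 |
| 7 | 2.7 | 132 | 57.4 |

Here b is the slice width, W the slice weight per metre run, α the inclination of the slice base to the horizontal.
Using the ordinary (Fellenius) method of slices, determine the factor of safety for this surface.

FS = 1.11

Ordinary method of slices: FS = Σ[c'·Δl_i + (W_i cosα_i)·tanφ'] / Σ W_i sinα_i, with Δl_i = b_i / cosα_i.
Slice 1: Δl = 1.3/cos(-1.5°) = 1.300 m; N'_1 = 17·cos(-1.5°) = 17.0; c'Δl = 18.21; W sinα = -0.4
Slice 2: Δl = 1.7/cos3.9° = 1.704 m; N'_2 = 72·cos3.9° = 71.8; c'Δl = 23.86; W sinα = 4.9
Slice 3: Δl = 2.5/cos11.6° = 2.552 m; N'_3 = 197·cos11.6° = 193.0; c'Δl = 35.73; W sinα = 39.6
Slice 4: Δl = 3.1/cos22.1° = 3.346 m; N'_4 = 367·cos22.1° = 340.0; c'Δl = 46.84; W sinα = 138.1
Slice 5: Δl = 2.0/cos32.5° = 2.371 m; N'_5 = 279·cos32.5° = 235.3; c'Δl = 33.20; W sinα = 149.9
Slice 6: Δl = 2.5/cos42.7° = 3.402 m; N'_6 = 268·cos42.7° = 197.0; c'Δl = 47.62; W sinα = 181.7
Slice 7: Δl = 2.7/cos57.4° = 5.011 m; N'_7 = 132·cos57.4° = 71.1; c'Δl = 70.16; W sinα = 111.2
Σc'Δl = 275.6 kN/m; ΣN' = 1125.2 kN/m; ΣW sinα = 625.0 kN/m
Resisting = 275.6 + 1125.2·tan20.4° = 275.6 + 418.5 = 694.1 kN/m
FS = 694.1 / 625.0 = 1.111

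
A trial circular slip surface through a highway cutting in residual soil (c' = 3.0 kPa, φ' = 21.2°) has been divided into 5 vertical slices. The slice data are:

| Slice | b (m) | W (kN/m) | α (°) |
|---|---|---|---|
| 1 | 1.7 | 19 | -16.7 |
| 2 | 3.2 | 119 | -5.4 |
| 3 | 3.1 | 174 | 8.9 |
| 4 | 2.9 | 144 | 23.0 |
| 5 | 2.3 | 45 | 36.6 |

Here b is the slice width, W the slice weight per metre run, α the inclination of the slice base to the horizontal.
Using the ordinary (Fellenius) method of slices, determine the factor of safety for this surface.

Ordinary method of slices: FS = Σ[c'·Δl_i + (W_i cosα_i)·tanφ'] / Σ W_i sinα_i, with Δl_i = b_i / cosα_i.
Slice 1: Δl = 1.7/cos(-16.7°) = 1.775 m; N'_1 = 19·cos(-16.7°) = 18.2; c'Δl = 5.32; W sinα = -5.5
Slice 2: Δl = 3.2/cos(-5.4°) = 3.214 m; N'_2 = 119·cos(-5.4°) = 118.5; c'Δl = 9.64; W sinα = -11.2
Slice 3: Δl = 3.1/cos8.9° = 3.138 m; N'_3 = 174·cos8.9° = 171.9; c'Δl = 9.41; W sinα = 26.9
Slice 4: Δl = 2.9/cos23.0° = 3.150 m; N'_4 = 144·cos23.0° = 132.6; c'Δl = 9.45; W sinα = 56.3
Slice 5: Δl = 2.3/cos36.6° = 2.865 m; N'_5 = 45·cos36.6° = 36.1; c'Δl = 8.59; W sinα = 26.8
Σc'Δl = 42.4 kN/m; ΣN' = 477.3 kN/m; ΣW sinα = 93.4 kN/m
Resisting = 42.4 + 477.3·tan21.2° = 42.4 + 185.1 = 227.5 kN/m
FS = 227.5 / 93.4 = 2.437

FS = 2.44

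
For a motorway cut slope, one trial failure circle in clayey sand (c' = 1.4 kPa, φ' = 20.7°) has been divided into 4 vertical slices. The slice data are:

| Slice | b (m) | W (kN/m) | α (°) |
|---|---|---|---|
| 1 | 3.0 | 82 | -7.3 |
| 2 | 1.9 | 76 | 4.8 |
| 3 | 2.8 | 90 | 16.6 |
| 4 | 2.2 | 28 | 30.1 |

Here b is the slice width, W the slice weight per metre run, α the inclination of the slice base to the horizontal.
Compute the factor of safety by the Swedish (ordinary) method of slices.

Ordinary method of slices: FS = Σ[c'·Δl_i + (W_i cosα_i)·tanφ'] / Σ W_i sinα_i, with Δl_i = b_i / cosα_i.
Slice 1: Δl = 3.0/cos(-7.3°) = 3.025 m; N'_1 = 82·cos(-7.3°) = 81.3; c'Δl = 4.23; W sinα = -10.4
Slice 2: Δl = 1.9/cos4.8° = 1.907 m; N'_2 = 76·cos4.8° = 75.7; c'Δl = 2.67; W sinα = 6.4
Slice 3: Δl = 2.8/cos16.6° = 2.922 m; N'_3 = 90·cos16.6° = 86.2; c'Δl = 4.09; W sinα = 25.7
Slice 4: Δl = 2.2/cos30.1° = 2.543 m; N'_4 = 28·cos30.1° = 24.2; c'Δl = 3.56; W sinα = 14.0
Σc'Δl = 14.6 kN/m; ΣN' = 267.5 kN/m; ΣW sinα = 35.7 kN/m
Resisting = 14.6 + 267.5·tan20.7° = 14.6 + 101.1 = 115.6 kN/m
FS = 115.6 / 35.7 = 3.240

FS = 3.24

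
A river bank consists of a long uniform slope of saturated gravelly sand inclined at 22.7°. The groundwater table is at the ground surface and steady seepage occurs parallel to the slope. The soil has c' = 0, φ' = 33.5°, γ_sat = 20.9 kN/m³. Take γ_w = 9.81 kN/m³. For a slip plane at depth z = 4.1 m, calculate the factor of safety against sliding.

FS = 0.84

With seepage parallel to the slope and the water table at the surface, the effective normal stress on the slip plane uses the buoyant unit weight γ' = γ_sat − γ_w while the driving shear stress uses γ_sat:
FS = [c' + γ' z cos²β tanφ'] / [γ_sat z sinβ cosβ]
(For c' = 0 this reduces to FS = (γ'/γ_sat)·tanφ'/tanβ.)
γ' = 20.9 − 9.81 = 11.09 kN/m³
Numerator = 0.0 + 11.09·4.1·cos²22.7°·tan33.5° = 0.0 + 11.09·4.1·0.8511·0.6619 = 25.613 kPa
Denominator = 20.9·4.1·sin22.7°·cos22.7° = 20.9·4.1·0.3859·0.9225 = 30.507 kPa
FS = 25.613 / 30.507 = 0.840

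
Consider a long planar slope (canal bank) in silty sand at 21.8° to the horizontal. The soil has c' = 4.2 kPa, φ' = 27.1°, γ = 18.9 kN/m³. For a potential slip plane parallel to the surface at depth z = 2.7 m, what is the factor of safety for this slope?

FS = 1.52

For an infinite slope with a slip plane parallel to the surface (no pore pressure): FS = [c' + γz cos²β tanφ'] / [γz sinβ cosβ].
γz = 18.9·2.7 = 51.03 kN/m²
Numerator = 4.2 + 51.03·cos²21.8°·tan27.1° = 4.2 + 51.03·0.8621·0.5117 = 26.712 kPa
Denominator = 51.03·sin21.8°·cos21.8° = 51.03·0.3714·0.9285 = 17.596 kPa
FS = 26.712 / 17.596 = 1.518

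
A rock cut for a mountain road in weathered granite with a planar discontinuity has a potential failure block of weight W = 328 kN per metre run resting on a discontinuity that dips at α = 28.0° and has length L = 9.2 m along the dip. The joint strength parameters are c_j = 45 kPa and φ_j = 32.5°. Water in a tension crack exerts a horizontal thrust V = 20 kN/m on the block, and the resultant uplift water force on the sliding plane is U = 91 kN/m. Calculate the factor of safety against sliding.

FS = 3.11

Resolving the block weight along and normal to the plane and applying the Mohr–Coulomb strength on the joint:
N' = W cosα − U − V sinα = 328·cos28.0° − 91 − 20·sin28.0° = 189.2 kN/m
Driving force T = W sinα + V cosα = 328·sin28.0° + 20·cos28.0° = 171.6 kN/m
Resisting force R = c_j·L + N'·tanφ_j = 45·9.2 + 189.2·tan32.5° = 414.0 + 120.5 = 534.5 kN/m
FS = R / T = 534.5 / 171.6 = 3.114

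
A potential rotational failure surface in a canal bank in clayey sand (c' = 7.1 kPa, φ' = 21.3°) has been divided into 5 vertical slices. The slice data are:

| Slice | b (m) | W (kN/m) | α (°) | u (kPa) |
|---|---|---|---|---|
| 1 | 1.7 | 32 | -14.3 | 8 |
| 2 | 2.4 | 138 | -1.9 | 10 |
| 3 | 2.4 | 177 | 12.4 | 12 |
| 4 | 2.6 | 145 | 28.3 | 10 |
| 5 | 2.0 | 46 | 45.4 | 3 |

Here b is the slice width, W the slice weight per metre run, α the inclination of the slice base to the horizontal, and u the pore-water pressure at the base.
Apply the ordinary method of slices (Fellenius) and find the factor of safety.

Ordinary method of slices: FS = Σ[c'·Δl_i + (W_i cosα_i − u_i·Δl_i)·tanφ'] / Σ W_i sinα_i, with Δl_i = b_i / cosα_i.
Slice 1: Δl = 1.7/cos(-14.3°) = 1.754 m; N'_1 = 32·cos(-14.3°) − 8·1.754 = 17.0; c'Δl = 12.46; W sinα = -7.9
Slice 2: Δl = 2.4/cos(-1.9°) = 2.401 m; N'_2 = 138·cos(-1.9°) − 10·2.401 = 113.9; c'Δl = 17.05; W sinα = -4.6
Slice 3: Δl = 2.4/cos12.4° = 2.457 m; N'_3 = 177·cos12.4° − 12·2.457 = 143.4; c'Δl = 17.45; W sinα = 38.0
Slice 4: Δl = 2.6/cos28.3° = 2.953 m; N'_4 = 145·cos28.3° − 10·2.953 = 98.1; c'Δl = 20.97; W sinα = 68.7
Slice 5: Δl = 2.0/cos45.4° = 2.848 m; N'_5 = 46·cos45.4° − 3·2.848 = 23.8; c'Δl = 20.22; W sinα = 32.8
Σc'Δl = 88.1 kN/m; ΣN' = 396.2 kN/m; ΣW sinα = 127.0 kN/m
Resisting = 88.1 + 396.2·tan21.3° = 88.1 + 154.5 = 242.6 kN/m
FS = 242.6 / 127.0 = 1.910

FS = 1.91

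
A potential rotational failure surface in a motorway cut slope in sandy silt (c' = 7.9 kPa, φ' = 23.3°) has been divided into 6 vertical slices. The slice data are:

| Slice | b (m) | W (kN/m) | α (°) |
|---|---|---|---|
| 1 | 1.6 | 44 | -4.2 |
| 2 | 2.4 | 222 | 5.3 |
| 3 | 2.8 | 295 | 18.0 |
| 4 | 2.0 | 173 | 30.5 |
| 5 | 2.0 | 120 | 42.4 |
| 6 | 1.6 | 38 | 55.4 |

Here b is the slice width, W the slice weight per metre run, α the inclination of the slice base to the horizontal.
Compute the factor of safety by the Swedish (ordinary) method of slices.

Ordinary method of slices: FS = Σ[c'·Δl_i + (W_i cosα_i)·tanφ'] / Σ W_i sinα_i, with Δl_i = b_i / cosα_i.
Slice 1: Δl = 1.6/cos(-4.2°) = 1.604 m; N'_1 = 44·cos(-4.2°) = 43.9; c'Δl = 12.67; W sinα = -3.2
Slice 2: Δl = 2.4/cos5.3° = 2.410 m; N'_2 = 222·cos5.3° = 221.1; c'Δl = 19.04; W sinα = 20.5
Slice 3: Δl = 2.8/cos18.0° = 2.944 m; N'_3 = 295·cos18.0° = 280.6; c'Δl = 23.26; W sinα = 91.2
Slice 4: Δl = 2.0/cos30.5° = 2.321 m; N'_4 = 173·cos30.5° = 149.1; c'Δl = 18.34; W sinα = 87.8
Slice 5: Δl = 2.0/cos42.4° = 2.708 m; N'_5 = 120·cos42.4° = 88.6; c'Δl = 21.40; W sinα = 80.9
Slice 6: Δl = 1.6/cos55.4° = 2.818 m; N'_6 = 38·cos55.4° = 21.6; c'Δl = 22.26; W sinα = 31.3
Σc'Δl = 117.0 kN/m; ΣN' = 804.7 kN/m; ΣW sinα = 308.4 kN/m
Resisting = 117.0 + 804.7·tan23.3° = 117.0 + 346.6 = 463.5 kN/m
FS = 463.5 / 308.4 = 1.503

FS = 1.50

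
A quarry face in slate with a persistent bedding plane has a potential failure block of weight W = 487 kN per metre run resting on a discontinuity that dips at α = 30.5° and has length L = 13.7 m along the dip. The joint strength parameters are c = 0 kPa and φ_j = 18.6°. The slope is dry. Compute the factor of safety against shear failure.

FS = 0.57

Resolving the block weight along and normal to the plane and applying the Mohr–Coulomb strength on the joint:
N' = W cosα = 487·cos30.5° = 419.6 kN/m
Driving force T = W sinα = 487·sin30.5° = 247.2 kN/m
Resisting force R = c·L + N'·tanφ_j = 0·13.7 + 419.6·tan18.6° = 0.0 + 141.2 = 141.2 kN/m
FS = R / T = 141.2 / 247.2 = 0.571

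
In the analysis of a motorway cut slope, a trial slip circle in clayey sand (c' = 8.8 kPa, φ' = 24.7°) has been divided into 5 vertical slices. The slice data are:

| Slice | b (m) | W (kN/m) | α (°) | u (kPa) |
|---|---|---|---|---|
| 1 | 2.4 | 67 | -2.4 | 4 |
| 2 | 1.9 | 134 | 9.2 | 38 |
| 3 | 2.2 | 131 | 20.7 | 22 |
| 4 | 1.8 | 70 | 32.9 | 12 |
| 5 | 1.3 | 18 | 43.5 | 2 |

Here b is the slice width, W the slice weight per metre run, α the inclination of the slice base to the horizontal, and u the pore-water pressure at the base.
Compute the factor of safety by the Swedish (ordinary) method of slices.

Ordinary method of slices: FS = Σ[c'·Δl_i + (W_i cosα_i − u_i·Δl_i)·tanφ'] / Σ W_i sinα_i, with Δl_i = b_i / cosα_i.
Slice 1: Δl = 2.4/cos(-2.4°) = 2.402 m; N'_1 = 67·cos(-2.4°) − 4·2.402 = 57.3; c'Δl = 21.14; W sinα = -2.8
Slice 2: Δl = 1.9/cos9.2° = 1.925 m; N'_2 = 134·cos9.2° − 38·1.925 = 59.1; c'Δl = 16.94; W sinα = 21.4
Slice 3: Δl = 2.2/cos20.7° = 2.352 m; N'_3 = 131·cos20.7° − 22·2.352 = 70.8; c'Δl = 20.70; W sinα = 46.3
Slice 4: Δl = 1.8/cos32.9° = 2.144 m; N'_4 = 70·cos32.9° − 12·2.144 = 33.0; c'Δl = 18.87; W sinα = 38.0
Slice 5: Δl = 1.3/cos43.5° = 1.792 m; N'_5 = 18·cos43.5° − 2·1.792 = 9.5; c'Δl = 15.77; W sinα = 12.4
Σc'Δl = 93.4 kN/m; ΣN' = 229.8 kN/m; ΣW sinα = 115.3 kN/m
Resisting = 93.4 + 229.8·tan24.7° = 93.4 + 105.7 = 199.1 kN/m
FS = 199.1 / 115.3 = 1.726

FS = 1.73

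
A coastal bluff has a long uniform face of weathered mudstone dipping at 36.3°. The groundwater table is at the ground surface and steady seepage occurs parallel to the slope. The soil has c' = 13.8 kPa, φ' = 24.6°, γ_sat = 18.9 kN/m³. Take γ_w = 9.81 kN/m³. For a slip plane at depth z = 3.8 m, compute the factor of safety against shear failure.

With seepage parallel to the slope and the water table at the surface, the effective normal stress on the slip plane uses the buoyant unit weight γ' = γ_sat − γ_w while the driving shear stress uses γ_sat:
FS = [c' + γ' z cos²β tanφ'] / [γ_sat z sinβ cosβ]
γ' = 18.9 − 9.81 = 9.09 kN/m³
Numerator = 13.8 + 9.09·3.8·cos²36.3°·tan24.6° = 13.8 + 9.09·3.8·0.6495·0.4578 = 24.072 kPa
Denominator = 18.9·3.8·sin36.3°·cos36.3° = 18.9·3.8·0.5920·0.8059 = 34.267 kPa
FS = 24.072 / 34.267 = 0.702

FS = 0.70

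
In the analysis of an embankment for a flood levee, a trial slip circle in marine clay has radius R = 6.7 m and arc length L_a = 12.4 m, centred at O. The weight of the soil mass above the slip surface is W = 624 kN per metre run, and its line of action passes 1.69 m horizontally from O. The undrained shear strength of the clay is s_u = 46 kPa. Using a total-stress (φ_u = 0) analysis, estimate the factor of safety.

Taking moments about the centre O, the resisting moment is provided by the undrained shear strength acting along the arc:
M_R = s_u·L_a·R = 46·12.40·6.7 = 3821.7 kN·m/m
M_D = W·d = 624·1.69 = 1054.6 kN·m/m
FS = M_R / M_D = 3821.7 / 1054.6 = 3.624

FS = 3.62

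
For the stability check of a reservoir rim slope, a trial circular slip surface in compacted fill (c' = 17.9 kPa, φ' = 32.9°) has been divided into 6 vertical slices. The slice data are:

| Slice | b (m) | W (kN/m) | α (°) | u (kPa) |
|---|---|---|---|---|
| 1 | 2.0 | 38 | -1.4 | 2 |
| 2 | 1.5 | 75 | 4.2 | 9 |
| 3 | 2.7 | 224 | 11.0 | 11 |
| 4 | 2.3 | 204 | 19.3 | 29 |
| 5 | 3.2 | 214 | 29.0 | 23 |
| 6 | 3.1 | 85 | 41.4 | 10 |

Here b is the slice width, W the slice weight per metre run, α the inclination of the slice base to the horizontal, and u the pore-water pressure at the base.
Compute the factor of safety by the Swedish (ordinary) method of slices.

Ordinary method of slices: FS = Σ[c'·Δl_i + (W_i cosα_i − u_i·Δl_i)·tanφ'] / Σ W_i sinα_i, with Δl_i = b_i / cosα_i.
Slice 1: Δl = 2.0/cos(-1.4°) = 2.001 m; N'_1 = 38·cos(-1.4°) − 2·2.001 = 34.0; c'Δl = 35.81; W sinα = -0.9
Slice 2: Δl = 1.5/cos4.2° = 1.504 m; N'_2 = 75·cos4.2° − 9·1.504 = 61.3; c'Δl = 26.92; W sinα = 5.5
Slice 3: Δl = 2.7/cos11.0° = 2.751 m; N'_3 = 224·cos11.0° − 11·2.751 = 189.6; c'Δl = 49.23; W sinα = 42.7
Slice 4: Δl = 2.3/cos19.3° = 2.437 m; N'_4 = 204·cos19.3° − 29·2.437 = 121.9; c'Δl = 43.62; W sinα = 67.4
Slice 5: Δl = 3.2/cos29.0° = 3.659 m; N'_5 = 214·cos29.0° − 23·3.659 = 103.0; c'Δl = 65.49; W sinα = 103.7
Slice 6: Δl = 3.1/cos41.4° = 4.133 m; N'_6 = 85·cos41.4° − 10·4.133 = 22.4; c'Δl = 73.98; W sinα = 56.2
Σc'Δl = 295.1 kN/m; ΣN' = 532.2 kN/m; ΣW sinα = 274.7 kN/m
Resisting = 295.1 + 532.2·tan32.9° = 295.1 + 344.3 = 639.3 kN/m
FS = 639.3 / 274.7 = 2.328

FS = 2.33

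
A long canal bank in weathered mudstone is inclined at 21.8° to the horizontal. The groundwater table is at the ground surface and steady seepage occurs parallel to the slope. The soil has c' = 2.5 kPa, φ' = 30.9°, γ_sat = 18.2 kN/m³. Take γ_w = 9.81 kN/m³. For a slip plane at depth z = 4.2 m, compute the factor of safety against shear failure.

With seepage parallel to the slope and the water table at the surface, the effective normal stress on the slip plane uses the buoyant unit weight γ' = γ_sat − γ_w while the driving shear stress uses γ_sat:
FS = [c' + γ' z cos²β tanφ'] / [γ_sat z sinβ cosβ]
γ' = 18.2 − 9.81 = 8.39 kN/m³
Numerator = 2.5 + 8.39·4.2·cos²21.8°·tan30.9° = 2.5 + 8.39·4.2·0.8621·0.5985 = 20.681 kPa
Denominator = 18.2·4.2·sin21.8°·cos21.8° = 18.2·4.2·0.3714·0.9285 = 26.357 kPa
FS = 20.681 / 26.357 = 0.785

FS = 0.78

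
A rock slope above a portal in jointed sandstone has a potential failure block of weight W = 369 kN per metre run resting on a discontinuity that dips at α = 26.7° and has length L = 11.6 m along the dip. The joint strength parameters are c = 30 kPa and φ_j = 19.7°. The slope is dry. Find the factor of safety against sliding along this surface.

Resolving the block weight along and normal to the plane and applying the Mohr–Coulomb strength on the joint:
N' = W cosα = 369·cos26.7° = 329.7 kN/m
Driving force T = W sinα = 369·sin26.7° = 165.8 kN/m
Resisting force R = c·L + N'·tanφ_j = 30·11.6 + 329.7·tan19.7° = 348.0 + 118.0 = 466.0 kN/m
FS = R / T = 466.0 / 165.8 = 2.811

FS = 2.81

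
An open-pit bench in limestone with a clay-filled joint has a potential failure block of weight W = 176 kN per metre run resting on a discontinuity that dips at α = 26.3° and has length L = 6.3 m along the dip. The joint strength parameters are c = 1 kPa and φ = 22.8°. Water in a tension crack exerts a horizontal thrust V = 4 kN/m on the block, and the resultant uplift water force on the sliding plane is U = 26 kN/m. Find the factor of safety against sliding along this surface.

FS = 0.75

Resolving the block weight along and normal to the plane and applying the Mohr–Coulomb strength on the joint:
N' = W cosα − U − V sinα = 176·cos26.3° − 26 − 4·sin26.3° = 130.0 kN/m
Driving force T = W sinα + V cosα = 176·sin26.3° + 4·cos26.3° = 81.6 kN/m
Resisting force R = c·L + N'·tanφ = 1·6.3 + 130.0·tan22.8° = 6.3 + 54.7 = 61.0 kN/m
FS = R / T = 61.0 / 81.6 = 0.747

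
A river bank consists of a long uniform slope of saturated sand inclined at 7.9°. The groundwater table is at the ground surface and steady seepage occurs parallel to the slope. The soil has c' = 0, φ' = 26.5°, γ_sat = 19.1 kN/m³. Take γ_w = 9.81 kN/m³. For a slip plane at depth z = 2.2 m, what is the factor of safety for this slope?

FS = 1.75

With seepage parallel to the slope and the water table at the surface, the effective normal stress on the slip plane uses the buoyant unit weight γ' = γ_sat − γ_w while the driving shear stress uses γ_sat:
FS = [c' + γ' z cos²β tanφ'] / [γ_sat z sinβ cosβ]
(For c' = 0 this reduces to FS = (γ'/γ_sat)·tanφ'/tanβ.)
γ' = 19.1 − 9.81 = 9.29 kN/m³
Numerator = 0.0 + 9.29·2.2·cos²7.9°·tan26.5° = 0.0 + 9.29·2.2·0.9811·0.4986 = 9.998 kPa
Denominator = 19.1·2.2·sin7.9°·cos7.9° = 19.1·2.2·0.1374·0.9905 = 5.721 kPa
FS = 9.998 / 5.721 = 1.748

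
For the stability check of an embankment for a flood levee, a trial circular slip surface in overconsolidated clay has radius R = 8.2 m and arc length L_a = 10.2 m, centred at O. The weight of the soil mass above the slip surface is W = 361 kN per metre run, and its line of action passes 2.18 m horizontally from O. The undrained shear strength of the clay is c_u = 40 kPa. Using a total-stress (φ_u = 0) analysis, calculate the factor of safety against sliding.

Taking moments about the centre O, the resisting moment is provided by the undrained shear strength acting along the arc:
M_R = c_u·L_a·R = 40·10.20·8.2 = 3345.6 kN·m/m
M_D = W·d = 361·2.18 = 787.0 kN·m/m
FS = M_R / M_D = 3345.6 / 787.0 = 4.251

FS = 4.25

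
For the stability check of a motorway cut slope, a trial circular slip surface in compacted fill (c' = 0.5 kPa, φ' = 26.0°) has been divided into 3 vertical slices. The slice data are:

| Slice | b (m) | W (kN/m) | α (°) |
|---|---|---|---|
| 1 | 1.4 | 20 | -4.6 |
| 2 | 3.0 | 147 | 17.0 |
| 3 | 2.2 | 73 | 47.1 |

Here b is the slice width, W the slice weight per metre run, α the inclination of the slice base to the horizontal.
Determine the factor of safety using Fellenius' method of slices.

Ordinary method of slices: FS = Σ[c'·Δl_i + (W_i cosα_i)·tanφ'] / Σ W_i sinα_i, with Δl_i = b_i / cosα_i.
Slice 1: Δl = 1.4/cos(-4.6°) = 1.405 m; N'_1 = 20·cos(-4.6°) = 19.9; c'Δl = 0.70; W sinα = -1.6
Slice 2: Δl = 3.0/cos17.0° = 3.137 m; N'_2 = 147·cos17.0° = 140.6; c'Δl = 1.57; W sinα = 43.0
Slice 3: Δl = 2.2/cos47.1° = 3.232 m; N'_3 = 73·cos47.1° = 49.7; c'Δl = 1.62; W sinα = 53.5
Σc'Δl = 3.9 kN/m; ΣN' = 210.2 kN/m; ΣW sinα = 94.9 kN/m
Resisting = 3.9 + 210.2·tan26.0° = 3.9 + 102.5 = 106.4 kN/m
FS = 106.4 / 94.9 = 1.122

FS = 1.12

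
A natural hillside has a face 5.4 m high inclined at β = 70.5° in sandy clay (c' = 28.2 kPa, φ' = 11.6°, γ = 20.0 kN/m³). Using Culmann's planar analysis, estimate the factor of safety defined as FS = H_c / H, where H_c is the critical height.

H_c = (4c'/γ) · sinβ cosφ' / [1 − cos(β − φ')]
    = (4·28.2/20.0) · sin70.5°·cos11.6° / [1 − cos58.9°]
    = 5.640 · 0.9234 / 0.4835 = 10.77 m
FS = H_c / H = 10.77 / 5.4 = 1.995

FS = 1.99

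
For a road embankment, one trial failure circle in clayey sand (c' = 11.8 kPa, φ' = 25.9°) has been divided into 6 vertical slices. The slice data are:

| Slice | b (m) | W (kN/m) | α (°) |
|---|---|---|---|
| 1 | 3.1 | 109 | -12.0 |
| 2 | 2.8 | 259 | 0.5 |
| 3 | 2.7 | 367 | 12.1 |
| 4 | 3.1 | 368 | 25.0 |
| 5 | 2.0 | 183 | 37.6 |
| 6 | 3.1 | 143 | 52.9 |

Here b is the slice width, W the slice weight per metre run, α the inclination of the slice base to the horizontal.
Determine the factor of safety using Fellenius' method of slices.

FS = 1.96

Ordinary method of slices: FS = Σ[c'·Δl_i + (W_i cosα_i)·tanφ'] / Σ W_i sinα_i, with Δl_i = b_i / cosα_i.
Slice 1: Δl = 3.1/cos(-12.0°) = 3.169 m; N'_1 = 109·cos(-12.0°) = 106.6; c'Δl = 37.40; W sinα = -22.7
Slice 2: Δl = 2.8/cos0.5° = 2.800 m; N'_2 = 259·cos0.5° = 259.0; c'Δl = 33.04; W sinα = 2.3
Slice 3: Δl = 2.7/cos12.1° = 2.761 m; N'_3 = 367·cos12.1° = 358.8; c'Δl = 32.58; W sinα = 76.9
Slice 4: Δl = 3.1/cos25.0° = 3.420 m; N'_4 = 368·cos25.0° = 333.5; c'Δl = 40.36; W sinα = 155.5
Slice 5: Δl = 2.0/cos37.6° = 2.524 m; N'_5 = 183·cos37.6° = 145.0; c'Δl = 29.79; W sinα = 111.7
Slice 6: Δl = 3.1/cos52.9° = 5.139 m; N'_6 = 143·cos52.9° = 86.3; c'Δl = 60.64; W sinα = 114.1
Σc'Δl = 233.8 kN/m; ΣN' = 1289.2 kN/m; ΣW sinα = 437.8 kN/m
Resisting = 233.8 + 1289.2·tan25.9° = 233.8 + 626.0 = 859.8 kN/m
FS = 859.8 / 437.8 = 1.964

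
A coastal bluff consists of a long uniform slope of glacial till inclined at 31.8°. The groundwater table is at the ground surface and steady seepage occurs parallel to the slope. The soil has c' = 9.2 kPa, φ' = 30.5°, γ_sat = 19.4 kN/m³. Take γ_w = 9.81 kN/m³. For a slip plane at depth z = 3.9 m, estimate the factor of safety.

With seepage parallel to the slope and the water table at the surface, the effective normal stress on the slip plane uses the buoyant unit weight γ' = γ_sat − γ_w while the driving shear stress uses γ_sat:
FS = [c' + γ' z cos²β tanφ'] / [γ_sat z sinβ cosβ]
γ' = 19.4 − 9.81 = 9.59 kN/m³
Numerator = 9.2 + 9.59·3.9·cos²31.8°·tan30.5° = 9.2 + 9.59·3.9·0.7223·0.5890 = 25.113 kPa
Denominator = 19.4·3.9·sin31.8°·cos31.8° = 19.4·3.9·0.5270·0.8499 = 33.885 kPa
FS = 25.113 / 33.885 = 0.741

FS = 0.74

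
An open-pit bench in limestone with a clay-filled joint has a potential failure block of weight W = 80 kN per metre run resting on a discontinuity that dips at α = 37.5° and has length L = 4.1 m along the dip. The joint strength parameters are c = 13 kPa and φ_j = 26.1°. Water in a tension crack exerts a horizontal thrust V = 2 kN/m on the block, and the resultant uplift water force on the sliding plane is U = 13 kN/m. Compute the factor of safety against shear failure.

Resolving the block weight along and normal to the plane and applying the Mohr–Coulomb strength on the joint:
N' = W cosα − U − V sinα = 80·cos37.5° − 13 − 2·sin37.5° = 49.3 kN/m
Driving force T = W sinα + V cosα = 80·sin37.5° + 2·cos37.5° = 50.3 kN/m
Resisting force R = c·L + N'·tanφ_j = 13·4.1 + 49.3·tan26.1° = 53.3 + 24.1 = 77.4 kN/m
FS = R / T = 77.4 / 50.3 = 1.540

FS = 1.54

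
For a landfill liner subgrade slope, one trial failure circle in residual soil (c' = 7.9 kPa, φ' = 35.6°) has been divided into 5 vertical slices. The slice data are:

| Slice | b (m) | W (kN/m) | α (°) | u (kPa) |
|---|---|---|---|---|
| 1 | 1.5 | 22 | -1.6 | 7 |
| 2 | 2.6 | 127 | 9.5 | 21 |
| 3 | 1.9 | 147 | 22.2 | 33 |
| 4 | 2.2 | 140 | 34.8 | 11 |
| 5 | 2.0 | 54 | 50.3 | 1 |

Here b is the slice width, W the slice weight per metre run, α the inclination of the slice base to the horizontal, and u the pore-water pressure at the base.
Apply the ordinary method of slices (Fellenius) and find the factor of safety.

Ordinary method of slices: FS = Σ[c'·Δl_i + (W_i cosα_i − u_i·Δl_i)·tanφ'] / Σ W_i sinα_i, with Δl_i = b_i / cosα_i.
Slice 1: Δl = 1.5/cos(-1.6°) = 1.501 m; N'_1 = 22·cos(-1.6°) − 7·1.501 = 11.5; c'Δl = 11.85; W sinα = -0.6
Slice 2: Δl = 2.6/cos9.5° = 2.636 m; N'_2 = 127·cos9.5° − 21·2.636 = 69.9; c'Δl = 20.83; W sinα = 21.0
Slice 3: Δl = 1.9/cos22.2° = 2.052 m; N'_3 = 147·cos22.2° − 33·2.052 = 68.4; c'Δl = 16.21; W sinα = 55.5
Slice 4: Δl = 2.2/cos34.8° = 2.679 m; N'_4 = 140·cos34.8° − 11·2.679 = 85.5; c'Δl = 21.17; W sinα = 79.9
Slice 5: Δl = 2.0/cos50.3° = 3.131 m; N'_5 = 54·cos50.3° − 1·3.131 = 31.4; c'Δl = 24.74; W sinα = 41.5
Σc'Δl = 94.8 kN/m; ΣN' = 266.6 kN/m; ΣW sinα = 197.3 kN/m
Resisting = 94.8 + 266.6·tan35.6° = 94.8 + 190.9 = 285.7 kN/m
FS = 285.7 / 197.3 = 1.448

FS = 1.45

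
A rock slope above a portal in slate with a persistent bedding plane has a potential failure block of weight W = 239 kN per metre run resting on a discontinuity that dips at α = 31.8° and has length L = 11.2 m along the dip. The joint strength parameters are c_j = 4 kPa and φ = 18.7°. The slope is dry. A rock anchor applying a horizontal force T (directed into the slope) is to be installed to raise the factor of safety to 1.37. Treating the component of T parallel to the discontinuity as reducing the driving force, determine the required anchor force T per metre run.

Resolving forces along and normal to the sliding plane, with the horizontal anchor force T adding T·sinα to the effective normal force and T·cosα acting up the plane against the driving force:
FS = [c_jL + (W cosα + T sinα) tanφ] / [W sinα − T cosα]
Without the anchor: N' = 203.1 kN/m, driving T_d = 125.9 kN/m, resisting R = 4·11.2 + 203.1·tan18.7° = 113.6 kN/m, FS = 0.90.
Setting FS = 1.37 and solving for T:
1.37·(125.9 − T cos31.8°) = 113.6 + T sin31.8°·tan18.7°
T·(sin31.8°·tan18.7° + 1.37·cos31.8°) = 1.37·125.9 − 113.6
T·(0.5270·0.3385 + 1.37·0.8499) = 172.5 − 113.6 = 59.0
T·1.3427 = 59.0
T = 43.9 kN/m

T = 44 kN/m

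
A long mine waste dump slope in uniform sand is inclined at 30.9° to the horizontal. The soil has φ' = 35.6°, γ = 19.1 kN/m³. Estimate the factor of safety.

FS = 1.20

For a dry cohesionless infinite slope the factor of safety is FS = tanφ' / tanβ.
FS = tan35.6° / tan30.9° = 0.7159 / 0.5985 = 1.196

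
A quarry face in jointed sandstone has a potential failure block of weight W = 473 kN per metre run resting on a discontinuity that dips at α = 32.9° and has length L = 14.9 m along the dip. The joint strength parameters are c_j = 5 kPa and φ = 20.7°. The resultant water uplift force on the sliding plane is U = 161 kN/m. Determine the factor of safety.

Resolving the block weight along and normal to the plane and applying the Mohr–Coulomb strength on the joint:
N' = W cosα − U = 473·cos32.9° − 161 = 236.1 kN/m
Driving force T = W sinα = 473·sin32.9° = 256.9 kN/m
Resisting force R = c_j·L + N'·tanφ = 5·14.9 + 236.1·tan20.7° = 74.5 + 89.2 = 163.7 kN/m
FS = R / T = 163.7 / 256.9 = 0.637

FS = 0.64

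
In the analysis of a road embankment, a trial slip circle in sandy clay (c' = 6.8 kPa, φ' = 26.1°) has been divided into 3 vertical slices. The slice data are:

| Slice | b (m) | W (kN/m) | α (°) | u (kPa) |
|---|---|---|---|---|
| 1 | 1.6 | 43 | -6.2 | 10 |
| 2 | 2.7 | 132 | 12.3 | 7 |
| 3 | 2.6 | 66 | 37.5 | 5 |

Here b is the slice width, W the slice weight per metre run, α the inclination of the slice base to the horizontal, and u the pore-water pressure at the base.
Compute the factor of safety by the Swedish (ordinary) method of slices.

FS = 2.14

Ordinary method of slices: FS = Σ[c'·Δl_i + (W_i cosα_i − u_i·Δl_i)·tanφ'] / Σ W_i sinα_i, with Δl_i = b_i / cosα_i.
Slice 1: Δl = 1.6/cos(-6.2°) = 1.609 m; N'_1 = 43·cos(-6.2°) − 10·1.609 = 26.7; c'Δl = 10.94; W sinα = -4.6
Slice 2: Δl = 2.7/cos12.3° = 2.763 m; N'_2 = 132·cos12.3° − 7·2.763 = 109.6; c'Δl = 18.79; W sinα = 28.1
Slice 3: Δl = 2.6/cos37.5° = 3.277 m; N'_3 = 66·cos37.5° − 5·3.277 = 36.0; c'Δl = 22.29; W sinα = 40.2
Σc'Δl = 52.0 kN/m; ΣN' = 172.3 kN/m; ΣW sinα = 63.7 kN/m
Resisting = 52.0 + 172.3·tan26.1° = 52.0 + 84.4 = 136.4 kN/m
FS = 136.4 / 63.7 = 2.143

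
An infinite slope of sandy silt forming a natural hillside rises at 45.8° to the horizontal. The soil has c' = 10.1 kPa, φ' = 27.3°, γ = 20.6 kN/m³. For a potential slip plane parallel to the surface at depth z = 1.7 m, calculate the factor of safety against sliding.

For an infinite slope with a slip plane parallel to the surface (no pore pressure): FS = [c' + γz cos²β tanφ'] / [γz sinβ cosβ].
γz = 20.6·1.7 = 35.02 kN/m²
Numerator = 10.1 + 35.02·cos²45.8°·tan27.3° = 10.1 + 35.02·0.4860·0.5161 = 18.885 kPa
Denominator = 35.02·sin45.8°·cos45.8° = 35.02·0.7169·0.6972 = 17.503 kPa
FS = 18.885 / 17.503 = 1.079

FS = 1.08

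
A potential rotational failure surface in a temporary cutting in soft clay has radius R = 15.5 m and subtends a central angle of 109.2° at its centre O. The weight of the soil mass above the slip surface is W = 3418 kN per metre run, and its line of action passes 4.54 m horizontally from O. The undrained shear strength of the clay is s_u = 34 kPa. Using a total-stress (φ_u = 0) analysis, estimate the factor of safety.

FS = 1.00

Taking moments about the centre O, the resisting moment is provided by the undrained shear strength acting along the arc:
Arc length L_a = R·θ = 15.5·(109.2°·π/180) = 15.5·1.9059 = 29.54 m
M_R = s_u·L_a·R = 34·29.54·15.5 = 15568.3 kN·m/m
M_D = W·d = 3418·4.54 = 15517.7 kN·m/m
FS = M_R / M_D = 15568.3 / 15517.7 = 1.003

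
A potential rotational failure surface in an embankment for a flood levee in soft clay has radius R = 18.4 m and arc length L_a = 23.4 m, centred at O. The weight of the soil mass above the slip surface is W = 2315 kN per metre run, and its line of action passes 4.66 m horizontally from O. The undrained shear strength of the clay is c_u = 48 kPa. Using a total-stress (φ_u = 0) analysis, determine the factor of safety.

Taking moments about the centre O, the resisting moment is provided by the undrained shear strength acting along the arc:
M_R = c_u·L_a·R = 48·23.40·18.4 = 20666.9 kN·m/m
M_D = W·d = 2315·4.66 = 10787.9 kN·m/m
FS = M_R / M_D = 20666.9 / 10787.9 = 1.916

FS = 1.92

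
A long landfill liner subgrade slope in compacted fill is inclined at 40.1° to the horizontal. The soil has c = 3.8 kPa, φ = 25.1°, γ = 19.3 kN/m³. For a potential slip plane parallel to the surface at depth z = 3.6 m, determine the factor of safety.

For an infinite slope with a slip plane parallel to the surface (no pore pressure): FS = [c + γz cos²β tanφ] / [γz sinβ cosβ].
γz = 19.3·3.6 = 69.48 kN/m²
Numerator = 3.8 + 69.48·cos²40.1°·tan25.1° = 3.8 + 69.48·0.5851·0.4684 = 22.843 kPa
Denominator = 69.48·sin40.1°·cos40.1° = 69.48·0.6441·0.7649 = 34.233 kPa
FS = 22.843 / 34.233 = 0.667

FS = 0.67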